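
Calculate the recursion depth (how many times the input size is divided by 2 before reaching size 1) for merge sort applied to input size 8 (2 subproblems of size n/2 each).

For divide and conquer with division factor 2:

Problem sizes at each level:
Level 0: 8
Level 1: 4
Level 2: 2
Level 3: 1

The root is level 0 and the size-1 base case is level 3 (the tree spans levels 0 through 3, i.e. 4 levels counting the root), so the depth is the number of divisions: log_2(8) = 3

The recursion tree depth is log_2(8) = 3. At each level, the problem size is divided by 2, so it takes 3 divisions to reduce to a base case of size 1. The algorithm makes 2 recursive calls at each level.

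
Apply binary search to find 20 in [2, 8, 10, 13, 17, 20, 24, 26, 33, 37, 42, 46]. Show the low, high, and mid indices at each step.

Binary search for 20 in [2, 8, 10, 13, 17, 20, 24, 26, 33, 37, 42, 46]:

lo=0, hi=11, mid=5, arr[mid]=20 -> Found target at index 5!

Binary search finds 20 at index 5 after 1 comparisons. The search repeatedly halves the search space by comparing with the middle element.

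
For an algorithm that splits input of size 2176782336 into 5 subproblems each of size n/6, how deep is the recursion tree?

For divide and conquer with division factor 6:

Problem sizes at each level:
Level 0: 2176782336
Level 1: 362797056
Level 2: 60466176
Level 3: 10077696
Level 4: 1679616
Level 5: 279936
Level 6: 46656
Level 7: 7776
Level 8: 1296
Level 9: 216
Level 10: 36
Level 11: 6
Level 12: 1

The root is level 0 and the size-1 base case is level 12 (the tree spans levels 0 through 12, i.e. 13 levels counting the root), so the depth is the number of divisions: log_6(2176782336) = 12

The recursion tree depth is log_6(2176782336) = 12. At each level, the problem size is divided by 6, so it takes 12 divisions to reduce to a base case of size 1. The algorithm makes 5 recursive calls at each level.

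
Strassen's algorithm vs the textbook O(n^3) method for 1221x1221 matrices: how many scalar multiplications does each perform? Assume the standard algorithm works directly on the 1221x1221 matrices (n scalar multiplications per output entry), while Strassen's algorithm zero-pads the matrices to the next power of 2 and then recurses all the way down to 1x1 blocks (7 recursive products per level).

Matrix multiplication for 1221x1221 matrices:

Strassen's algorithm requires power-of-2 dimensions. Pad 1221x1221 to 2048x2048 (next power of 2).

Standard algorithm: 1221^3 = 1820316861 multiplications
Strassen's algorithm: 7^(log2(2048)) = 7^11 = 1977326743 multiplications
Difference: 1820316861 - 1977326743 = -157009882 (Strassen uses MORE here due to padding overhead — for small or just-over-power-of-2 n, padding can outweigh the per-level savings)

Standard: 1820316861 multiplications (1221^3). Strassen: 1977326743 multiplications (7^11, after padding to 2048x2048). Strassen reduces 8 recursive multiplications to 7 at each level.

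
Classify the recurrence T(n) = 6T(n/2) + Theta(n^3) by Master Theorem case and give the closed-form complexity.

Master Theorem for T(n) = 6T(n/2) + O(n^3):

a = 6, b = 2, c = 3
log_b(a) = log_2(6) = 2.5850

Case 3: c = 3 > log_2(6) = 2.5850
T(n) = O(n^3) = O(n^3)

For T(n) = 6T(n/2) + O(n^3): log_2(6) = 2.5850. This is Case 3 of the Master Theorem (c > log_b(a), work dominated by root), giving O(n^3).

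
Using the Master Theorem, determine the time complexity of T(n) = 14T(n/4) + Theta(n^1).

Master Theorem for T(n) = 14T(n/4) + O(n^1):

a = 14, b = 4, c = 1
log_b(a) = log_4(14) = 1.9037

Case 1: c = 1 < log_4(14) = 1.9037
T(n) = O(n^(log_4 14))

For T(n) = 14T(n/4) + O(n^1): log_4(14) = 1.9037. This is Case 1 of the Master Theorem (c < log_b(a), work dominated by leaves), giving O(n^(log_4 14)).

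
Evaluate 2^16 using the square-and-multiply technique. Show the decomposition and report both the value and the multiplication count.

Computing 2^16 by squaring (build up from 2^1; each line after the first costs one multiplication):

2^1 = 2
2^2 = (2^1)^2 = 2^2 = 4
2^4 = (2^2)^2 = 4^2 = 16
2^8 = (2^4)^2 = 16^2 = 256
2^16 = (2^8)^2 = 256^2 = 65536

Result: 65536
Multiplications needed: 4 (4 lines after 2^1)

2^16 = 65536. Using exponentiation by squaring, this requires 4 multiplications. The key idea: if the exponent is even, square the half-power; if odd, multiply by the base once.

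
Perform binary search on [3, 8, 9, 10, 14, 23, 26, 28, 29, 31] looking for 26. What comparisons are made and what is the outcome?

Binary search for 26 in [3, 8, 9, 10, 14, 23, 26, 28, 29, 31]:

lo=0, hi=9, mid=4, arr[mid]=14 -> 14 < 26, search right half
lo=5, hi=9, mid=7, arr[mid]=28 -> 28 > 26, search left half
lo=5, hi=6, mid=5, arr[mid]=23 -> 23 < 26, search right half
lo=6, hi=6, mid=6, arr[mid]=26 -> Found target at index 6!

Binary search finds 26 at index 6 after 4 comparisons. The search repeatedly halves the search space by comparing with the middle element.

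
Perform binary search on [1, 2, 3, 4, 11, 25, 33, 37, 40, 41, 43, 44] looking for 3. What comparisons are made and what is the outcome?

Binary search for 3 in [1, 2, 3, 4, 11, 25, 33, 37, 40, 41, 43, 44]:

lo=0, hi=11, mid=5, arr[mid]=25 -> 25 > 3, search left half
lo=0, hi=4, mid=2, arr[mid]=3 -> Found target at index 2!

Binary search finds 3 at index 2 after 2 comparisons. The search repeatedly halves the search space by comparing with the middle element.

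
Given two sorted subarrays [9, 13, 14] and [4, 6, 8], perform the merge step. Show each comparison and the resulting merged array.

Merging process:

Compare 9 vs 4: take 4 from right. Merged: [4]
Compare 9 vs 6: take 6 from right. Merged: [4, 6]
Compare 9 vs 8: take 8 from right. Merged: [4, 6, 8]
Append remaining from left: [9, 13, 14]. Merged: [4, 6, 8, 9, 13, 14]

Final merged array: [4, 6, 8, 9, 13, 14]
Total comparisons: 3

The merged array is [4, 6, 8, 9, 13, 14], requiring 3 comparisons. The merge step runs in O(n) time where n is the total number of elements.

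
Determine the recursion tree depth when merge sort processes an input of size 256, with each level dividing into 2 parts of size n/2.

For divide and conquer with division factor 2:

Problem sizes at each level:
Level 0: 256
Level 1: 128
Level 2: 64
Level 3: 32
Level 4: 16
Level 5: 8
Level 6: 4
Level 7: 2
Level 8: 1

The root is level 0 and the size-1 base case is level 8 (the tree spans levels 0 through 8, i.e. 9 levels counting the root), so the depth is the number of divisions: log_2(256) = 8

The recursion tree depth is log_2(256) = 8. At each level, the problem size is divided by 2, so it takes 8 divisions to reduce to a base case of size 1. The algorithm makes 2 recursive calls at each level.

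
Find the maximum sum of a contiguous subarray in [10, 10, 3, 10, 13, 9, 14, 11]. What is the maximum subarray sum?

Using Kadane's algorithm on [10, 10, 3, 10, 13, 9, 14, 11]:

Scanning through the array:
Position 1 (value 10): max_ending_here = 20, max_so_far = 20
Position 2 (value 3): max_ending_here = 23, max_so_far = 23
Position 3 (value 10): max_ending_here = 33, max_so_far = 33
Position 4 (value 13): max_ending_here = 46, max_so_far = 46
Position 5 (value 9): max_ending_here = 55, max_so_far = 55
Position 6 (value 14): max_ending_here = 69, max_so_far = 69
Position 7 (value 11): max_ending_here = 80, max_so_far = 80

Maximum subarray: [10, 10, 3, 10, 13, 9, 14, 11]
Maximum sum: 80

The maximum subarray is [10, 10, 3, 10, 13, 9, 14, 11] with sum 80. This subarray runs from index 0 to index 7.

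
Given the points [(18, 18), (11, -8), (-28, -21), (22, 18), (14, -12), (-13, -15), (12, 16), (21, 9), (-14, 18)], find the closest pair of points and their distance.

Computing all pairwise distances among 9 points:

d((18, 18), (11, -8)) = 26.9258
d((18, 18), (-28, -21)) = 60.3075
d((18, 18), (22, 18)) = 4.0 <-- minimum
d((18, 18), (14, -12)) = 30.2655
d((18, 18), (-13, -15)) = 45.2769
d((18, 18), (12, 16)) = 6.3246
d((18, 18), (21, 9)) = 9.4868
d((18, 18), (-14, 18)) = 32.0
d((11, -8), (-28, -21)) = 41.1096
d((11, -8), (22, 18)) = 28.2312
d((11, -8), (14, -12)) = 5.0
d((11, -8), (-13, -15)) = 25.0
d((11, -8), (12, 16)) = 24.0208
d((11, -8), (21, 9)) = 19.7231
d((11, -8), (-14, 18)) = 36.0694
d((-28, -21), (22, 18)) = 63.4114
d((-28, -21), (14, -12)) = 42.9535
d((-28, -21), (-13, -15)) = 16.1555
d((-28, -21), (12, 16)) = 54.4885
d((-28, -21), (21, 9)) = 57.4543
d((-28, -21), (-14, 18)) = 41.4367
d((22, 18), (14, -12)) = 31.0483
d((22, 18), (-13, -15)) = 48.1041
d((22, 18), (12, 16)) = 10.198
d((22, 18), (21, 9)) = 9.0554
d((22, 18), (-14, 18)) = 36.0
d((14, -12), (-13, -15)) = 27.1662
d((14, -12), (12, 16)) = 28.0713
d((14, -12), (21, 9)) = 22.1359
d((14, -12), (-14, 18)) = 41.0366
d((-13, -15), (12, 16)) = 39.8246
d((-13, -15), (21, 9)) = 41.6173
d((-13, -15), (-14, 18)) = 33.0151
d((12, 16), (21, 9)) = 11.4018
d((12, 16), (-14, 18)) = 26.0768
d((21, 9), (-14, 18)) = 36.1386

Closest pair: (18, 18) and (22, 18) with distance 4.0

The closest pair is (18, 18) and (22, 18) with Euclidean distance 4.0. For 9 points, brute-force pairwise comparison is shown above. For large n, the divide-and-conquer algorithm (sort by x, recurse on halves, check the dividing strip) achieves O(n log n).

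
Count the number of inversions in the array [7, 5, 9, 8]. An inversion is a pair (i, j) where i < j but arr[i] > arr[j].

Finding inversions in [7, 5, 9, 8]:

(0, 1): arr[0]=7 > arr[1]=5
(2, 3): arr[2]=9 > arr[3]=8

Total inversions: 2

The array has 2 inversion(s): (0,1), (2,3). Each pair (i,j) satisfies i < j and arr[i] > arr[j].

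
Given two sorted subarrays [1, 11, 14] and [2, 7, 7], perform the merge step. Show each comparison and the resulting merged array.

Merging process:

Compare 1 vs 2: take 1 from left. Merged: [1]
Compare 11 vs 2: take 2 from right. Merged: [1, 2]
Compare 11 vs 7: take 7 from right. Merged: [1, 2, 7]
Compare 11 vs 7: take 7 from right. Merged: [1, 2, 7, 7]
Append remaining from left: [11, 14]. Merged: [1, 2, 7, 7, 11, 14]

Final merged array: [1, 2, 7, 7, 11, 14]
Total comparisons: 4

The merged array is [1, 2, 7, 7, 11, 14], requiring 4 comparisons. The merge step runs in O(n) time where n is the total number of elements.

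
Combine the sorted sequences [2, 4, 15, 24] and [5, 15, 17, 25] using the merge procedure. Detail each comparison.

Merging process:

Compare 2 vs 5: take 2 from left. Merged: [2]
Compare 4 vs 5: take 4 from left. Merged: [2, 4]
Compare 15 vs 5: take 5 from right. Merged: [2, 4, 5]
Compare 15 vs 15: take 15 from left. Merged: [2, 4, 5, 15]
Compare 24 vs 15: take 15 from right. Merged: [2, 4, 5, 15, 15]
Compare 24 vs 17: take 17 from right. Merged: [2, 4, 5, 15, 15, 17]
Compare 24 vs 25: take 24 from left. Merged: [2, 4, 5, 15, 15, 17, 24]
Append remaining from right: [25]. Merged: [2, 4, 5, 15, 15, 17, 24, 25]

Final merged array: [2, 4, 5, 15, 15, 17, 24, 25]
Total comparisons: 7

The merged array is [2, 4, 5, 15, 15, 17, 24, 25], requiring 7 comparisons. The merge step runs in O(n) time where n is the total number of elements.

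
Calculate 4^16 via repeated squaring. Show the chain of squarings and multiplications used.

Computing 4^16 by squaring (build up from 4^1; each line after the first costs one multiplication):

4^1 = 4
4^2 = (4^1)^2 = 4^2 = 16
4^4 = (4^2)^2 = 16^2 = 256
4^8 = (4^4)^2 = 256^2 = 65536
4^16 = (4^8)^2 = 65536^2 = 4294967296

Result: 4294967296
Multiplications needed: 4 (4 lines after 4^1)

4^16 = 4294967296. Using exponentiation by squaring, this requires 4 multiplications. The key idea: if the exponent is even, square the half-power; if odd, multiply by the base once.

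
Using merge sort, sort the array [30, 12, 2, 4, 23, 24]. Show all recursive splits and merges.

Merge sort trace:

Split: [30, 12, 2, 4, 23, 24] -> [30, 12, 2] and [4, 23, 24]
  Split: [30, 12, 2] -> [30] and [12, 2]
    Split: [12, 2] -> [12] and [2]
    Merge: [12] + [2] -> [2, 12]
  Merge: [30] + [2, 12] -> [2, 12, 30]
  Split: [4, 23, 24] -> [4] and [23, 24]
    Split: [23, 24] -> [23] and [24]
    Merge: [23] + [24] -> [23, 24]
  Merge: [4] + [23, 24] -> [4, 23, 24]
Merge: [2, 12, 30] + [4, 23, 24] -> [2, 4, 12, 23, 24, 30]

Final sorted array: [2, 4, 12, 23, 24, 30]

The merge sort proceeds by recursively splitting the array and merging sorted halves.
After all merges, the sorted array is [2, 4, 12, 23, 24, 30].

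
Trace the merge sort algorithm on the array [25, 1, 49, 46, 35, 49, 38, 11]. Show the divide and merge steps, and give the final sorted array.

Merge sort trace:

Split: [25, 1, 49, 46, 35, 49, 38, 11] -> [25, 1, 49, 46] and [35, 49, 38, 11]
  Split: [25, 1, 49, 46] -> [25, 1] and [49, 46]
    Split: [25, 1] -> [25] and [1]
    Merge: [25] + [1] -> [1, 25]
    Split: [49, 46] -> [49] and [46]
    Merge: [49] + [46] -> [46, 49]
  Merge: [1, 25] + [46, 49] -> [1, 25, 46, 49]
  Split: [35, 49, 38, 11] -> [35, 49] and [38, 11]
    Split: [35, 49] -> [35] and [49]
    Merge: [35] + [49] -> [35, 49]
    Split: [38, 11] -> [38] and [11]
    Merge: [38] + [11] -> [11, 38]
  Merge: [35, 49] + [11, 38] -> [11, 35, 38, 49]
Merge: [1, 25, 46, 49] + [11, 35, 38, 49] -> [1, 11, 25, 35, 38, 46, 49, 49]

Final sorted array: [1, 11, 25, 35, 38, 46, 49, 49]

The merge sort proceeds by recursively splitting the array and merging sorted halves.
After all merges, the sorted array is [1, 11, 25, 35, 38, 46, 49, 49].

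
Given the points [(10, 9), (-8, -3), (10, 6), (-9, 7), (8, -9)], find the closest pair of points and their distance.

Computing all pairwise distances among 5 points:

d((10, 9), (-8, -3)) = 21.6333
d((10, 9), (10, 6)) = 3.0 <-- minimum
d((10, 9), (-9, 7)) = 19.105
d((10, 9), (8, -9)) = 18.1108
d((-8, -3), (10, 6)) = 20.1246
d((-8, -3), (-9, 7)) = 10.0499
d((-8, -3), (8, -9)) = 17.088
d((10, 6), (-9, 7)) = 19.0263
d((10, 6), (8, -9)) = 15.1327
d((-9, 7), (8, -9)) = 23.3452

Closest pair: (10, 9) and (10, 6) with distance 3.0

The closest pair is (10, 9) and (10, 6) with Euclidean distance 3.0. For 5 points, brute-force pairwise comparison is shown above. For large n, the divide-and-conquer algorithm (sort by x, recurse on halves, check the dividing strip) achieves O(n log n).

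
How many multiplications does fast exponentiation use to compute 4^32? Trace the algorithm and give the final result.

Computing 4^32 by squaring (build up from 4^1; each line after the first costs one multiplication):

4^1 = 4
4^2 = (4^1)^2 = 4^2 = 16
4^4 = (4^2)^2 = 16^2 = 256
4^8 = (4^4)^2 = 256^2 = 65536
4^16 = (4^8)^2 = 65536^2 = 4294967296
4^32 = (4^16)^2 = 4294967296^2 = 18446744073709551616

Result: 18446744073709551616
Multiplications needed: 5 (5 lines after 4^1)

4^32 = 18446744073709551616. Using exponentiation by squaring, this requires 5 multiplications. The key idea: if the exponent is even, square the half-power; if odd, multiply by the base once.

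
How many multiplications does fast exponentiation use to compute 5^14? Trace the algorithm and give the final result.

Computing 5^14 by squaring (build up from 5^1; each line after the first costs one multiplication):

5^1 = 5
5^2 = (5^1)^2 = 5^2 = 25
5^3 = 5 * 5^2 = 5 * 25 = 125
5^6 = (5^3)^2 = 125^2 = 15625
5^7 = 5 * 5^6 = 5 * 15625 = 78125
5^14 = (5^7)^2 = 78125^2 = 6103515625

Result: 6103515625
Multiplications needed: 5 (5 lines after 5^1)

5^14 = 6103515625. Using exponentiation by squaring, this requires 5 multiplications. The key idea: if the exponent is even, square the half-power; if odd, multiply by the base once.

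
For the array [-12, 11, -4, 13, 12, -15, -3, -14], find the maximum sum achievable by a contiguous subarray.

Using Kadane's algorithm on [-12, 11, -4, 13, 12, -15, -3, -14]:

Scanning through the array:
Position 1 (value 11): max_ending_here = 11, max_so_far = 11
Position 2 (value -4): max_ending_here = 7, max_so_far = 11
Position 3 (value 13): max_ending_here = 20, max_so_far = 20
Position 4 (value 12): max_ending_here = 32, max_so_far = 32
Position 5 (value -15): max_ending_here = 17, max_so_far = 32
Position 6 (value -3): max_ending_here = 14, max_so_far = 32
Position 7 (value -14): max_ending_here = 0, max_so_far = 32

Maximum subarray: [11, -4, 13, 12]
Maximum sum: 32

The maximum subarray is [11, -4, 13, 12] with sum 32. This subarray runs from index 1 to index 4.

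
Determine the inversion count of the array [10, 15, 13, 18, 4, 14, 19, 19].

Finding inversions in [10, 15, 13, 18, 4, 14, 19, 19]:

(0, 4): arr[0]=10 > arr[4]=4
(1, 2): arr[1]=15 > arr[2]=13
(1, 4): arr[1]=15 > arr[4]=4
(1, 5): arr[1]=15 > arr[5]=14
(2, 4): arr[2]=13 > arr[4]=4
(3, 4): arr[3]=18 > arr[4]=4
(3, 5): arr[3]=18 > arr[5]=14

Total inversions: 7

The array has 7 inversion(s): (0,4), (1,2), (1,4), (1,5), (2,4), (3,4), (3,5). Each pair (i,j) satisfies i < j and arr[i] > arr[j].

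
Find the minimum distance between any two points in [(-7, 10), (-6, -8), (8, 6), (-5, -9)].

Computing all pairwise distances among 4 points:

d((-7, 10), (-6, -8)) = 18.0278
d((-7, 10), (8, 6)) = 15.5242
d((-7, 10), (-5, -9)) = 19.105
d((-6, -8), (8, 6)) = 19.799
d((-6, -8), (-5, -9)) = 1.4142 <-- minimum
d((8, 6), (-5, -9)) = 19.8494

Closest pair: (-6, -8) and (-5, -9) with distance 1.4142

The closest pair is (-6, -8) and (-5, -9) with Euclidean distance 1.4142. For 4 points, brute-force pairwise comparison is shown above. For large n, the divide-and-conquer algorithm (sort by x, recurse on halves, check the dividing strip) achieves O(n log n).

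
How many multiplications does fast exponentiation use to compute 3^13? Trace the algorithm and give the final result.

Computing 3^13 by squaring (build up from 3^1; each line after the first costs one multiplication):

3^1 = 3
3^2 = (3^1)^2 = 3^2 = 9
3^3 = 3 * 3^2 = 3 * 9 = 27
3^6 = (3^3)^2 = 27^2 = 729
3^12 = (3^6)^2 = 729^2 = 531441
3^13 = 3 * 3^12 = 3 * 531441 = 1594323

Result: 1594323
Multiplications needed: 5 (5 lines after 3^1)

3^13 = 1594323. Using exponentiation by squaring, this requires 5 multiplications. The key idea: if the exponent is even, square the half-power; if odd, multiply by the base once.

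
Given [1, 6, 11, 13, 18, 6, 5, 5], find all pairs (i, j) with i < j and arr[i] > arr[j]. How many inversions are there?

Finding inversions in [1, 6, 11, 13, 18, 6, 5, 5]:

(1, 6): arr[1]=6 > arr[6]=5
(1, 7): arr[1]=6 > arr[7]=5
(2, 5): arr[2]=11 > arr[5]=6
(2, 6): arr[2]=11 > arr[6]=5
(2, 7): arr[2]=11 > arr[7]=5
(3, 5): arr[3]=13 > arr[5]=6
(3, 6): arr[3]=13 > arr[6]=5
(3, 7): arr[3]=13 > arr[7]=5
(4, 5): arr[4]=18 > arr[5]=6
(4, 6): arr[4]=18 > arr[6]=5
(4, 7): arr[4]=18 > arr[7]=5
(5, 6): arr[5]=6 > arr[6]=5
(5, 7): arr[5]=6 > arr[7]=5

Total inversions: 13

The array has 13 inversion(s): (1,6), (1,7), (2,5), (2,6), (2,7), (3,5), (3,6), (3,7), (4,5), (4,6), (4,7), (5,6), (5,7). Each pair (i,j) satisfies i < j and arr[i] > arr[j].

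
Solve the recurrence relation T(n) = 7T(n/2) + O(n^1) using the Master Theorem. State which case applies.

Master Theorem for T(n) = 7T(n/2) + O(n^1):

a = 7, b = 2, c = 1
log_b(a) = log_2(7) = 2.8074

Case 1: c = 1 < log_2(7) = 2.8074
T(n) = O(n^(log_2 7))

For T(n) = 7T(n/2) + O(n^1): log_2(7) = 2.8074. This is Case 1 of the Master Theorem (c < log_b(a), work dominated by leaves), giving O(n^(log_2 7)).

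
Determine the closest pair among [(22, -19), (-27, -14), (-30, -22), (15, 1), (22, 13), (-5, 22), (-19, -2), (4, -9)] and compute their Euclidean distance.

Computing all pairwise distances among 8 points:

d((22, -19), (-27, -14)) = 49.2544
d((22, -19), (-30, -22)) = 52.0865
d((22, -19), (15, 1)) = 21.1896
d((22, -19), (22, 13)) = 32.0
d((22, -19), (-5, 22)) = 49.0918
d((22, -19), (-19, -2)) = 44.3847
d((22, -19), (4, -9)) = 20.5913
d((-27, -14), (-30, -22)) = 8.544 <-- minimum
d((-27, -14), (15, 1)) = 44.5982
d((-27, -14), (22, 13)) = 55.9464
d((-27, -14), (-5, 22)) = 42.19
d((-27, -14), (-19, -2)) = 14.4222
d((-27, -14), (4, -9)) = 31.4006
d((-30, -22), (15, 1)) = 50.5371
d((-30, -22), (22, 13)) = 62.6817
d((-30, -22), (-5, 22)) = 50.6063
d((-30, -22), (-19, -2)) = 22.8254
d((-30, -22), (4, -9)) = 36.4005
d((15, 1), (22, 13)) = 13.8924
d((15, 1), (-5, 22)) = 29.0
d((15, 1), (-19, -2)) = 34.1321
d((15, 1), (4, -9)) = 14.8661
d((22, 13), (-5, 22)) = 28.4605
d((22, 13), (-19, -2)) = 43.6578
d((22, 13), (4, -9)) = 28.4253
d((-5, 22), (-19, -2)) = 27.7849
d((-5, 22), (4, -9)) = 32.28
d((-19, -2), (4, -9)) = 24.0416

Closest pair: (-27, -14) and (-30, -22) with distance 8.544

The closest pair is (-27, -14) and (-30, -22) with Euclidean distance 8.544. For 8 points, brute-force pairwise comparison is shown above. For large n, the divide-and-conquer algorithm (sort by x, recurse on halves, check the dividing strip) achieves O(n log n).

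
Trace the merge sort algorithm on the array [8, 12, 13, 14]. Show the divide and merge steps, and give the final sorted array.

Merge sort trace:

Split: [8, 12, 13, 14] -> [8, 12] and [13, 14]
  Split: [8, 12] -> [8] and [12]
  Merge: [8] + [12] -> [8, 12]
  Split: [13, 14] -> [13] and [14]
  Merge: [13] + [14] -> [13, 14]
Merge: [8, 12] + [13, 14] -> [8, 12, 13, 14]

Final sorted array: [8, 12, 13, 14]

The merge sort proceeds by recursively splitting the array and merging sorted halves.
After all merges, the sorted array is [8, 12, 13, 14].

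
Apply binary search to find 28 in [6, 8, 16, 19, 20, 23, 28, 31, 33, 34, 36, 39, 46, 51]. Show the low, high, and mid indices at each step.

Binary search for 28 in [6, 8, 16, 19, 20, 23, 28, 31, 33, 34, 36, 39, 46, 51]:

lo=0, hi=13, mid=6, arr[mid]=28 -> Found target at index 6!

Binary search finds 28 at index 6 after 1 comparisons. The search repeatedly halves the search space by comparing with the middle element.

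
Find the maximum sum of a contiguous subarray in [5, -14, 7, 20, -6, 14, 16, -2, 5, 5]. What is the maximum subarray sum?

Using Kadane's algorithm on [5, -14, 7, 20, -6, 14, 16, -2, 5, 5]:

Scanning through the array:
Position 1 (value -14): max_ending_here = -9, max_so_far = 5
Position 2 (value 7): max_ending_here = 7, max_so_far = 7
Position 3 (value 20): max_ending_here = 27, max_so_far = 27
Position 4 (value -6): max_ending_here = 21, max_so_far = 27
Position 5 (value 14): max_ending_here = 35, max_so_far = 35
Position 6 (value 16): max_ending_here = 51, max_so_far = 51
Position 7 (value -2): max_ending_here = 49, max_so_far = 51
Position 8 (value 5): max_ending_here = 54, max_so_far = 54
Position 9 (value 5): max_ending_here = 59, max_so_far = 59

Maximum subarray: [7, 20, -6, 14, 16, -2, 5, 5]
Maximum sum: 59

The maximum subarray is [7, 20, -6, 14, 16, -2, 5, 5] with sum 59. This subarray runs from index 2 to index 9.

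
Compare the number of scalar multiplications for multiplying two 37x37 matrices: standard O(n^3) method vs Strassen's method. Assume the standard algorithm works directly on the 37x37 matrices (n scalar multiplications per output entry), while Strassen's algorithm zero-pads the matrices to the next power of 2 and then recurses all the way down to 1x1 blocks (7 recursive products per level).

Matrix multiplication for 37x37 matrices:

Strassen's algorithm requires power-of-2 dimensions. Pad 37x37 to 64x64 (next power of 2).

Standard algorithm: 37^3 = 50653 multiplications
Strassen's algorithm: 7^(log2(64)) = 7^6 = 117649 multiplications
Difference: 50653 - 117649 = -66996 (Strassen uses MORE here due to padding overhead — for small or just-over-power-of-2 n, padding can outweigh the per-level savings)

Standard: 50653 multiplications (37^3). Strassen: 117649 multiplications (7^6, after padding to 64x64). Strassen reduces 8 recursive multiplications to 7 at each level.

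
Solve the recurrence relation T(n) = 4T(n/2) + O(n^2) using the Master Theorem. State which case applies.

Master Theorem for T(n) = 4T(n/2) + O(n^2):

a = 4, b = 2, c = 2
log_b(a) = log_2(4) = 2.0000

Case 2: c = 2 = log_2(4) = 2.0000
T(n) = O(n^2 log n) = O(n^2 log n)

For T(n) = 4T(n/2) + O(n^2): log_2(4) = 2.0000. This is Case 2 of the Master Theorem (c = log_b(a), equal work at all levels), giving O(n^2 log n).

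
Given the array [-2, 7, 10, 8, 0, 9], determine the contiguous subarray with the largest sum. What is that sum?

Using Kadane's algorithm on [-2, 7, 10, 8, 0, 9]:

Scanning through the array:
Position 1 (value 7): max_ending_here = 7, max_so_far = 7
Position 2 (value 10): max_ending_here = 17, max_so_far = 17
Position 3 (value 8): max_ending_here = 25, max_so_far = 25
Position 4 (value 0): max_ending_here = 25, max_so_far = 25
Position 5 (value 9): max_ending_here = 34, max_so_far = 34

Maximum subarray: [7, 10, 8, 0, 9]
Maximum sum: 34

The maximum subarray is [7, 10, 8, 0, 9] with sum 34. This subarray runs from index 1 to index 5.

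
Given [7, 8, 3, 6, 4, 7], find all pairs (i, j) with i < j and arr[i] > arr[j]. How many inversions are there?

Finding inversions in [7, 8, 3, 6, 4, 7]:

(0, 2): arr[0]=7 > arr[2]=3
(0, 3): arr[0]=7 > arr[3]=6
(0, 4): arr[0]=7 > arr[4]=4
(1, 2): arr[1]=8 > arr[2]=3
(1, 3): arr[1]=8 > arr[3]=6
(1, 4): arr[1]=8 > arr[4]=4
(1, 5): arr[1]=8 > arr[5]=7
(3, 4): arr[3]=6 > arr[4]=4

Total inversions: 8

The array has 8 inversion(s): (0,2), (0,3), (0,4), (1,2), (1,3), (1,4), (1,5), (3,4). Each pair (i,j) satisfies i < j and arr[i] > arr[j].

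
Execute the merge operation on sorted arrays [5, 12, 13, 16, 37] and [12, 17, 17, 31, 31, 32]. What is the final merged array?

Merging process:

Compare 5 vs 12: take 5 from left. Merged: [5]
Compare 12 vs 12: take 12 from left. Merged: [5, 12]
Compare 13 vs 12: take 12 from right. Merged: [5, 12, 12]
Compare 13 vs 17: take 13 from left. Merged: [5, 12, 12, 13]
Compare 16 vs 17: take 16 from left. Merged: [5, 12, 12, 13, 16]
Compare 37 vs 17: take 17 from right. Merged: [5, 12, 12, 13, 16, 17]
Compare 37 vs 17: take 17 from right. Merged: [5, 12, 12, 13, 16, 17, 17]
Compare 37 vs 31: take 31 from right. Merged: [5, 12, 12, 13, 16, 17, 17, 31]
Compare 37 vs 31: take 31 from right. Merged: [5, 12, 12, 13, 16, 17, 17, 31, 31]
Compare 37 vs 32: take 32 from right. Merged: [5, 12, 12, 13, 16, 17, 17, 31, 31, 32]
Append remaining from left: [37]. Merged: [5, 12, 12, 13, 16, 17, 17, 31, 31, 32, 37]

Final merged array: [5, 12, 12, 13, 16, 17, 17, 31, 31, 32, 37]
Total comparisons: 10

The merged array is [5, 12, 12, 13, 16, 17, 17, 31, 31, 32, 37], requiring 10 comparisons. The merge step runs in O(n) time where n is the total number of elements.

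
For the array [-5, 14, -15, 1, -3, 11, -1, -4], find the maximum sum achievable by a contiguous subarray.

Using Kadane's algorithm on [-5, 14, -15, 1, -3, 11, -1, -4]:

Scanning through the array:
Position 1 (value 14): max_ending_here = 14, max_so_far = 14
Position 2 (value -15): max_ending_here = -1, max_so_far = 14
Position 3 (value 1): max_ending_here = 1, max_so_far = 14
Position 4 (value -3): max_ending_here = -2, max_so_far = 14
Position 5 (value 11): max_ending_here = 11, max_so_far = 14
Position 6 (value -1): max_ending_here = 10, max_so_far = 14
Position 7 (value -4): max_ending_here = 6, max_so_far = 14

Maximum subarray: [14]
Maximum sum: 14

The maximum subarray is [14] with sum 14. This subarray runs from index 1 to index 1.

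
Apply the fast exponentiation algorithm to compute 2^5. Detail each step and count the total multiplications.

Computing 2^5 by squaring (build up from 2^1; each line after the first costs one multiplication):

2^1 = 2
2^2 = (2^1)^2 = 2^2 = 4
2^4 = (2^2)^2 = 4^2 = 16
2^5 = 2 * 2^4 = 2 * 16 = 32

Result: 32
Multiplications needed: 3 (3 lines after 2^1)

2^5 = 32. Using exponentiation by squaring, this requires 3 multiplications. The key idea: if the exponent is even, square the half-power; if odd, multiply by the base once.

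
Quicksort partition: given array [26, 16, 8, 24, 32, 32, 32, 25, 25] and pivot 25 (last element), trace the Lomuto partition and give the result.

Lomuto partition with pivot = 25:

Initial array: [26, 16, 8, 24, 32, 32, 32, 25, 25]

arr[0]=26 > 25: no swap
arr[1]=16 <= 25: swap with position 0, array becomes [16, 26, 8, 24, 32, 32, 32, 25, 25]
arr[2]=8 <= 25: swap with position 1, array becomes [16, 8, 26, 24, 32, 32, 32, 25, 25]
arr[3]=24 <= 25: swap with position 2, array becomes [16, 8, 24, 26, 32, 32, 32, 25, 25]
arr[4]=32 > 25: no swap
arr[5]=32 > 25: no swap
arr[6]=32 > 25: no swap
arr[7]=25 <= 25: swap with position 3, array becomes [16, 8, 24, 25, 32, 32, 32, 26, 25]

Place pivot at position 4: [16, 8, 24, 25, 25, 32, 32, 26, 32]
Pivot position: 4

After partitioning with pivot 25, the array becomes [16, 8, 24, 25, 25, 32, 32, 26, 32]. The pivot is placed at index 4. All elements to the left of the pivot are <= 25, and all elements to the right are > 25.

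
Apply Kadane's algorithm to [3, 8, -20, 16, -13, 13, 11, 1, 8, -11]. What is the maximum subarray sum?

Using Kadane's algorithm on [3, 8, -20, 16, -13, 13, 11, 1, 8, -11]:

Scanning through the array:
Position 1 (value 8): max_ending_here = 11, max_so_far = 11
Position 2 (value -20): max_ending_here = -9, max_so_far = 11
Position 3 (value 16): max_ending_here = 16, max_so_far = 16
Position 4 (value -13): max_ending_here = 3, max_so_far = 16
Position 5 (value 13): max_ending_here = 16, max_so_far = 16
Position 6 (value 11): max_ending_here = 27, max_so_far = 27
Position 7 (value 1): max_ending_here = 28, max_so_far = 28
Position 8 (value 8): max_ending_here = 36, max_so_far = 36
Position 9 (value -11): max_ending_here = 25, max_so_far = 36

Maximum subarray: [16, -13, 13, 11, 1, 8]
Maximum sum: 36

The maximum subarray is [16, -13, 13, 11, 1, 8] with sum 36. This subarray runs from index 3 to index 8.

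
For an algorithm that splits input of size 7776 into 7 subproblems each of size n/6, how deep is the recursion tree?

For divide and conquer with division factor 6:

Problem sizes at each level:
Level 0: 7776
Level 1: 1296
Level 2: 216
Level 3: 36
Level 4: 6
Level 5: 1

The root is level 0 and the size-1 base case is level 5 (the tree spans levels 0 through 5, i.e. 6 levels counting the root), so the depth is the number of divisions: log_6(7776) = 5

The recursion tree depth is log_6(7776) = 5. At each level, the problem size is divided by 6, so it takes 5 divisions to reduce to a base case of size 1. The algorithm makes 7 recursive calls at each level.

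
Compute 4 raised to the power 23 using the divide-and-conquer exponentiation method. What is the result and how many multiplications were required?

Computing 4^23 by squaring (build up from 4^1; each line after the first costs one multiplication):

4^1 = 4
4^2 = (4^1)^2 = 4^2 = 16
4^4 = (4^2)^2 = 16^2 = 256
4^5 = 4 * 4^4 = 4 * 256 = 1024
4^10 = (4^5)^2 = 1024^2 = 1048576
4^11 = 4 * 4^10 = 4 * 1048576 = 4194304
4^22 = (4^11)^2 = 4194304^2 = 17592186044416
4^23 = 4 * 4^22 = 4 * 17592186044416 = 70368744177664

Result: 70368744177664
Multiplications needed: 7 (7 lines after 4^1)

4^23 = 70368744177664. Using exponentiation by squaring, this requires 7 multiplications. The key idea: if the exponent is even, square the half-power; if odd, multiply by the base once.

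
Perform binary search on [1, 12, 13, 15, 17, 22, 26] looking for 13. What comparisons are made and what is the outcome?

Binary search for 13 in [1, 12, 13, 15, 17, 22, 26]:

lo=0, hi=6, mid=3, arr[mid]=15 -> 15 > 13, search left half
lo=0, hi=2, mid=1, arr[mid]=12 -> 12 < 13, search right half
lo=2, hi=2, mid=2, arr[mid]=13 -> Found target at index 2!

Binary search finds 13 at index 2 after 3 comparisons. The search repeatedly halves the search space by comparing with the middle element.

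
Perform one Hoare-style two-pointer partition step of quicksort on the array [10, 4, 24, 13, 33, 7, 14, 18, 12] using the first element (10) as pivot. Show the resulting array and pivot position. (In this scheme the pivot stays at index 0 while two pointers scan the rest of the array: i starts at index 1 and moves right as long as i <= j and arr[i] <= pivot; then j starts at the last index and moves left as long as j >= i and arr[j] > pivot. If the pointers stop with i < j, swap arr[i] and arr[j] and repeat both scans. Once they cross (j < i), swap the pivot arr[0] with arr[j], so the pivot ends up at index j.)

Hoare-style two-pointer partition with pivot = 10:

Initial array: [10, 4, 24, 13, 33, 7, 14, 18, 12]

Pointers start at i = 1, j = 8.
i stops at index 2 (arr[2]=24 > 10), j stops at index 5 (arr[5]=7 <= 10): swap arr[2] and arr[5], array becomes [10, 4, 7, 13, 33, 24, 14, 18, 12]
i ends at 3, j ends at 2: the pointers have crossed (j < i), so scanning stops.

Swap pivot arr[0] with arr[2] to place pivot at position 2: [7, 4, 10, 13, 33, 24, 14, 18, 12]
Pivot position: 2

After partitioning with pivot 10, the array becomes [7, 4, 10, 13, 33, 24, 14, 18, 12]. The pivot is placed at index 2. All elements to the left of the pivot are <= 10, and all elements to the right are > 10.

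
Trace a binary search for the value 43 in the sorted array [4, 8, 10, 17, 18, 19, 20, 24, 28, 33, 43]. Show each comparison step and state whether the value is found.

Binary search for 43 in [4, 8, 10, 17, 18, 19, 20, 24, 28, 33, 43]:

lo=0, hi=10, mid=5, arr[mid]=19 -> 19 < 43, search right half
lo=6, hi=10, mid=8, arr[mid]=28 -> 28 < 43, search right half
lo=9, hi=10, mid=9, arr[mid]=33 -> 33 < 43, search right half
lo=10, hi=10, mid=10, arr[mid]=43 -> Found target at index 10!

Binary search finds 43 at index 10 after 4 comparisons. The search repeatedly halves the search space by comparing with the middle element.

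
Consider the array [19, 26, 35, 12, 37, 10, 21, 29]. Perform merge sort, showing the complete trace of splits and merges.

Merge sort trace:

Split: [19, 26, 35, 12, 37, 10, 21, 29] -> [19, 26, 35, 12] and [37, 10, 21, 29]
  Split: [19, 26, 35, 12] -> [19, 26] and [35, 12]
    Split: [19, 26] -> [19] and [26]
    Merge: [19] + [26] -> [19, 26]
    Split: [35, 12] -> [35] and [12]
    Merge: [35] + [12] -> [12, 35]
  Merge: [19, 26] + [12, 35] -> [12, 19, 26, 35]
  Split: [37, 10, 21, 29] -> [37, 10] and [21, 29]
    Split: [37, 10] -> [37] and [10]
    Merge: [37] + [10] -> [10, 37]
    Split: [21, 29] -> [21] and [29]
    Merge: [21] + [29] -> [21, 29]
  Merge: [10, 37] + [21, 29] -> [10, 21, 29, 37]
Merge: [12, 19, 26, 35] + [10, 21, 29, 37] -> [10, 12, 19, 21, 26, 29, 35, 37]

Final sorted array: [10, 12, 19, 21, 26, 29, 35, 37]

The merge sort proceeds by recursively splitting the array and merging sorted halves.
After all merges, the sorted array is [10, 12, 19, 21, 26, 29, 35, 37].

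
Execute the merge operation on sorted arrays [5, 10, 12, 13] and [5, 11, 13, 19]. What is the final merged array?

Merging process:

Compare 5 vs 5: take 5 from left. Merged: [5]
Compare 10 vs 5: take 5 from right. Merged: [5, 5]
Compare 10 vs 11: take 10 from left. Merged: [5, 5, 10]
Compare 12 vs 11: take 11 from right. Merged: [5, 5, 10, 11]
Compare 12 vs 13: take 12 from left. Merged: [5, 5, 10, 11, 12]
Compare 13 vs 13: take 13 from left. Merged: [5, 5, 10, 11, 12, 13]
Append remaining from right: [13, 19]. Merged: [5, 5, 10, 11, 12, 13, 13, 19]

Final merged array: [5, 5, 10, 11, 12, 13, 13, 19]
Total comparisons: 6

The merged array is [5, 5, 10, 11, 12, 13, 13, 19], requiring 6 comparisons. The merge step runs in O(n) time where n is the total number of elements.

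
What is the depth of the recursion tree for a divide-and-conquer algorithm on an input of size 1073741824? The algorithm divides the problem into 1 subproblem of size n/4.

For divide and conquer with division factor 4:

Problem sizes at each level:
Level 0: 1073741824
Level 1: 268435456
Level 2: 67108864
Level 3: 16777216
Level 4: 4194304
Level 5: 1048576
Level 6: 262144
Level 7: 65536
Level 8: 16384
Level 9: 4096
Level 10: 1024
Level 11: 256
Level 12: 64
Level 13: 16
Level 14: 4
Level 15: 1

The root is level 0 and the size-1 base case is level 15 (the tree spans levels 0 through 15, i.e. 16 levels counting the root), so the depth is the number of divisions: log_4(1073741824) = 15

The recursion tree depth is log_4(1073741824) = 15. At each level, the problem size is divided by 4, so it takes 15 divisions to reduce to a base case of size 1. The algorithm makes 1 recursive call at each level.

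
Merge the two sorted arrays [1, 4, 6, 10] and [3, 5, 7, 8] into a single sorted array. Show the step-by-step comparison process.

Merging process:

Compare 1 vs 3: take 1 from left. Merged: [1]
Compare 4 vs 3: take 3 from right. Merged: [1, 3]
Compare 4 vs 5: take 4 from left. Merged: [1, 3, 4]
Compare 6 vs 5: take 5 from right. Merged: [1, 3, 4, 5]
Compare 6 vs 7: take 6 from left. Merged: [1, 3, 4, 5, 6]
Compare 10 vs 7: take 7 from right. Merged: [1, 3, 4, 5, 6, 7]
Compare 10 vs 8: take 8 from right. Merged: [1, 3, 4, 5, 6, 7, 8]
Append remaining from left: [10]. Merged: [1, 3, 4, 5, 6, 7, 8, 10]

Final merged array: [1, 3, 4, 5, 6, 7, 8, 10]
Total comparisons: 7

The merged array is [1, 3, 4, 5, 6, 7, 8, 10], requiring 7 comparisons. The merge step runs in O(n) time where n is the total number of elements.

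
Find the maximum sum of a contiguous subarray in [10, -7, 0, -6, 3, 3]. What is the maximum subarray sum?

Using Kadane's algorithm on [10, -7, 0, -6, 3, 3]:

Scanning through the array:
Position 1 (value -7): max_ending_here = 3, max_so_far = 10
Position 2 (value 0): max_ending_here = 3, max_so_far = 10
Position 3 (value -6): max_ending_here = -3, max_so_far = 10
Position 4 (value 3): max_ending_here = 3, max_so_far = 10
Position 5 (value 3): max_ending_here = 6, max_so_far = 10

Maximum subarray: [10]
Maximum sum: 10

The maximum subarray is [10] with sum 10. This subarray runs from index 0 to index 0.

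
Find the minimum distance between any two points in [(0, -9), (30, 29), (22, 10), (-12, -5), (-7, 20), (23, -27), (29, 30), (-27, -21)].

Computing all pairwise distances among 8 points:

d((0, -9), (30, 29)) = 48.4149
d((0, -9), (22, 10)) = 29.0689
d((0, -9), (-12, -5)) = 12.6491
d((0, -9), (-7, 20)) = 29.8329
d((0, -9), (23, -27)) = 29.2062
d((0, -9), (29, 30)) = 48.6004
d((0, -9), (-27, -21)) = 29.5466
d((30, 29), (22, 10)) = 20.6155
d((30, 29), (-12, -5)) = 54.037
d((30, 29), (-7, 20)) = 38.0789
d((30, 29), (23, -27)) = 56.4358
d((30, 29), (29, 30)) = 1.4142 <-- minimum
d((30, 29), (-27, -21)) = 75.8222
d((22, 10), (-12, -5)) = 37.1618
d((22, 10), (-7, 20)) = 30.6757
d((22, 10), (23, -27)) = 37.0135
d((22, 10), (29, 30)) = 21.1896
d((22, 10), (-27, -21)) = 57.9828
d((-12, -5), (-7, 20)) = 25.4951
d((-12, -5), (23, -27)) = 41.3401
d((-12, -5), (29, 30)) = 53.9073
d((-12, -5), (-27, -21)) = 21.9317
d((-7, 20), (23, -27)) = 55.7584
d((-7, 20), (29, 30)) = 37.3631
d((-7, 20), (-27, -21)) = 45.618
d((23, -27), (29, 30)) = 57.3149
d((23, -27), (-27, -21)) = 50.3587
d((29, 30), (-27, -21)) = 75.743

Closest pair: (30, 29) and (29, 30) with distance 1.4142

The closest pair is (30, 29) and (29, 30) with Euclidean distance 1.4142. For 8 points, brute-force pairwise comparison is shown above. For large n, the divide-and-conquer algorithm (sort by x, recurse on halves, check the dividing strip) achieves O(n log n).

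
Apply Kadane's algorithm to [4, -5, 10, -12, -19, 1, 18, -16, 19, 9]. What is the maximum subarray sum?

Using Kadane's algorithm on [4, -5, 10, -12, -19, 1, 18, -16, 19, 9]:

Scanning through the array:
Position 1 (value -5): max_ending_here = -1, max_so_far = 4
Position 2 (value 10): max_ending_here = 10, max_so_far = 10
Position 3 (value -12): max_ending_here = -2, max_so_far = 10
Position 4 (value -19): max_ending_here = -19, max_so_far = 10
Position 5 (value 1): max_ending_here = 1, max_so_far = 10
Position 6 (value 18): max_ending_here = 19, max_so_far = 19
Position 7 (value -16): max_ending_here = 3, max_so_far = 19
Position 8 (value 19): max_ending_here = 22, max_so_far = 22
Position 9 (value 9): max_ending_here = 31, max_so_far = 31

Maximum subarray: [1, 18, -16, 19, 9]
Maximum sum: 31

The maximum subarray is [1, 18, -16, 19, 9] with sum 31. This subarray runs from index 5 to index 9.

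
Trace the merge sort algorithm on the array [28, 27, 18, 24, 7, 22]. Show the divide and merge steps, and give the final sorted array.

Merge sort trace:

Split: [28, 27, 18, 24, 7, 22] -> [28, 27, 18] and [24, 7, 22]
  Split: [28, 27, 18] -> [28] and [27, 18]
    Split: [27, 18] -> [27] and [18]
    Merge: [27] + [18] -> [18, 27]
  Merge: [28] + [18, 27] -> [18, 27, 28]
  Split: [24, 7, 22] -> [24] and [7, 22]
    Split: [7, 22] -> [7] and [22]
    Merge: [7] + [22] -> [7, 22]
  Merge: [24] + [7, 22] -> [7, 22, 24]
Merge: [18, 27, 28] + [7, 22, 24] -> [7, 18, 22, 24, 27, 28]

Final sorted array: [7, 18, 22, 24, 27, 28]

The merge sort proceeds by recursively splitting the array and merging sorted halves.
After all merges, the sorted array is [7, 18, 22, 24, 27, 28].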